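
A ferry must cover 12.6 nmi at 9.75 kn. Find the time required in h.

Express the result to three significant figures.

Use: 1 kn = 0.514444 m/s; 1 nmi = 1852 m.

12.6 nmi × 1852 → 23335.2 m
9.75 kn × 0.514444 → 5.01583 m/s
t = d / v = 23335.2 m / 5.01583 m/s = 4652.31 s
4652.31 s ÷ (3600 s/h) = 1.29231 h

1.29 h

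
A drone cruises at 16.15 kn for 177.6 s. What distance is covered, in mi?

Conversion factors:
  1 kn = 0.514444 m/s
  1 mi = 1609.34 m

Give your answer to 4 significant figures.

0.9169 mi

16.15 kn × 0.514444 = 8.30827 m/s
d = v × t = 8.30827 m/s × 177.6 s = 1475.55 m
1475.55 m ÷ (1609.34 m/mi) = 0.916867 mi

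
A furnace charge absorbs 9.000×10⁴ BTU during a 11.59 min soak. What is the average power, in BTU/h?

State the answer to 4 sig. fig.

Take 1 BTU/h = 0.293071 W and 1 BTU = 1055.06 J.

9.000×10⁴ BTU × 1055.06 → 9.49554×10⁷ J
11.59 min × 60 → 695.4 s
P = E / t = 9.49554×10⁷ J / 695.4 s = 136548 W
136548 W ÷ (0.293071 W/BTU/h) = 465921 BTU/h

4.659×10⁵ BTU/h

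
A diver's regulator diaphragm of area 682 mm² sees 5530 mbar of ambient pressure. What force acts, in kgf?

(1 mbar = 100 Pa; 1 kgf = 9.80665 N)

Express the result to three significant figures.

5530 mbar × 100 = 553000 Pa
682 mm² × 10⁻⁶ = 6.82×10⁻⁴ m²
F = P × A = 553000 Pa × 6.82×10⁻⁴ m² = 377.146 N
377.146 N ÷ (9.80665 N/kgf) = 38.4582 kgf

38.5 kgf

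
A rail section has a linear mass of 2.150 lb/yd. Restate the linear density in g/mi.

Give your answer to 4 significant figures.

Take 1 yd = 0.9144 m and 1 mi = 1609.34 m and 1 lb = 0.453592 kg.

2.150 lb/yd × 0.453592 kg/lb ÷ 0.9144 m/yd = 1.06652 kg/m
1.06652 kg/m ÷ 0.001 kg/g × 1609.34 m/mi = 1.71639×10⁶ g/mi

1.716×10⁶ g/mi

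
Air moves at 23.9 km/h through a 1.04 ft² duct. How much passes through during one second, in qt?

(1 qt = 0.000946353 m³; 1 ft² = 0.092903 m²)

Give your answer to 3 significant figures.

678 qt

23.9 km/h × (1/3.6) = 6.63889 m/s
1.04 ft² × 0.092903 = 0.0966191 m²
V = v × A × t = 6.63889 m/s × 0.0966191 m² × 1 s = 0.641444 m³
0.641444 m³ ÷ (0.000946353 m³/qt) = 677.806 qt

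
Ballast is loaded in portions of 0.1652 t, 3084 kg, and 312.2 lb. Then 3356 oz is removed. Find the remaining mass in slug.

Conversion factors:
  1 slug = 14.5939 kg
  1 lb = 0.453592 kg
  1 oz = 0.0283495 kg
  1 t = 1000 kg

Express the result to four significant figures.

225.8 slug

0.1652 t × 1000 → 165.2 kg
3084 kg (already kg)
312.2 lb × 0.453592 → 141.611 kg
3356 oz × 0.0283495 → 95.1409 kg
Sum: 165.2 + 3084 + 141.611 − 95.1409 = 3295.67 kg
In slug: 3295.67 / 14.5939 = 225.825 slug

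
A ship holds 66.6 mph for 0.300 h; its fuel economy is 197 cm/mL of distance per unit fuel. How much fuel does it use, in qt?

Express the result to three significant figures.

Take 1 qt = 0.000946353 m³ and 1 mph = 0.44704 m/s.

66.6 mph → 29.7729 m/s
0.300 h → 1080 s
d = v × t = 29.7729 × 1080 = 32154.7 m
197 cm/mL → 1.97×10⁶ m/m³
V = d / (distance per unit fuel) = 32154.7 / 1.97×10⁶ = 0.0163222 m³
In qt: 0.0163222 / 0.000946353 = 17.2475 qt

17.2 qt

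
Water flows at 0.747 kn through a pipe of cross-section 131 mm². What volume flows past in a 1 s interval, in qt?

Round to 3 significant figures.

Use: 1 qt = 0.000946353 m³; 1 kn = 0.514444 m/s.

0.0532 qt

0.747 kn × 0.514444 → 0.38429 m/s
131 mm² × 10⁻⁶ → 1.31×10⁻⁴ m²
V = v × A × t = 0.38429 m/s × 1.31×10⁻⁴ m² × 1 s = 5.0342×10⁻⁵ m³
5.0342×10⁻⁵ m³ ÷ (0.000946353 m³/qt) = 0.0531958 qt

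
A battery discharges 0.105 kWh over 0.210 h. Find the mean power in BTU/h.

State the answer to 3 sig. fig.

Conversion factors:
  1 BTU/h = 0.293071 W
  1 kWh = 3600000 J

1710 BTU/h

0.105 kWh × 3600000 = 378000 J
0.210 h × 3600 = 756 s
P = E / t = 378000 J / 756 s = 500 W
500 W ÷ (0.293071 W/BTU/h) = 1706.07 BTU/h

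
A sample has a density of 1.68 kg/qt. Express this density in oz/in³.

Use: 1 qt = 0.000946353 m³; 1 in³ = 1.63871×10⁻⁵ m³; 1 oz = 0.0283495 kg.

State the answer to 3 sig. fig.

1.68 kg/qt ÷ 0.000946353 m³/qt = 1775.24 kg/m³
1775.24 kg/m³ ÷ 0.0283495 kg/oz × 1.63871×10⁻⁵ m³/in³ = 1.02616 oz/in³

1.03 oz/in³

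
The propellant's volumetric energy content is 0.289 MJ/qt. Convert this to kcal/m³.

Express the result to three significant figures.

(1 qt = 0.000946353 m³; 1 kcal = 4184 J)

7.30×10⁴ kcal/m³

0.289 MJ/qt × 1000000 J/MJ ÷ 0.000946353 m³/qt = 3.05383×10⁸ J/m³
3.05383×10⁸ J/m³ ÷ 4184 J/kcal = 72988.3 kcal/m³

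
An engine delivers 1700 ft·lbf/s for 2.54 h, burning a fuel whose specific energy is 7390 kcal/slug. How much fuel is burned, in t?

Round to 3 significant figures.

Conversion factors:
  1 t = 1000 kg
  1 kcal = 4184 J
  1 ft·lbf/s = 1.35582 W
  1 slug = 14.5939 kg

1700 ft·lbf/s → 2304.89 W
2.54 h → 9144 s
E = P × t = 2304.89 × 9144 = 2.10759×10⁷ J
7390 kcal/slug → 2.11868×10⁶ J/kg
m = E / e_s = 2.10759×10⁷ / 2.11868×10⁶ = 9.94766 kg
In t: 9.94766 / 1000 = 0.00994766 t

0.00995 t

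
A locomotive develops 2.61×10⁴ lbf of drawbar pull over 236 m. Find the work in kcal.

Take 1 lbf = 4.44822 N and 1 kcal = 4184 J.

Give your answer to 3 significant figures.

6550 kcal

2.61×10⁴ lbf × 4.44822 = 116099 N
W = F × d = 116099 N × 236 m = 2.73994×10⁷ J
2.73994×10⁷ J ÷ (4184 J/kcal) = 6548.61 kcal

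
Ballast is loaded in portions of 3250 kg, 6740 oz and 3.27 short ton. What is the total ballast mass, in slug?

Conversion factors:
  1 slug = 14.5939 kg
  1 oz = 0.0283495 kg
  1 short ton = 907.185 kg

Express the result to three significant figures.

3250 kg (already kg)
6740 oz × 0.0283495 → 191.076 kg
3.27 short ton × 907.185 → 2966.49 kg
Sum: 3250 + 191.076 + 2966.49 = 6407.57 kg
In slug: 6407.57 / 14.5939 = 439.058 slug

439 slug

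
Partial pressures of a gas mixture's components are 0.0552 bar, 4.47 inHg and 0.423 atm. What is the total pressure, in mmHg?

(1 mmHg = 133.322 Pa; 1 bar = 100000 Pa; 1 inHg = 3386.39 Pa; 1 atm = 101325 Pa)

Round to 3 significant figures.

476 mmHg

0.0552 bar × 100000 = 5520 Pa
4.47 inHg × 3386.39 = 15137.2 Pa
0.423 atm × 101325 = 42860.5 Pa
Combined: 5520 + 15137.2 + 42860.5 = 63517.7 Pa
In mmHg: 63517.7 / 133.322 = 476.423 mmHg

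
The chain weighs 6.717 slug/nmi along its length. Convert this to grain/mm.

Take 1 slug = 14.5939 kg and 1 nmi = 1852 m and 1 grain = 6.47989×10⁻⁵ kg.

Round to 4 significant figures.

0.8168 grain/mm

6.717 slug/nmi × 14.5939 kg/slug ÷ 1852 m/nmi = 0.0529305 kg/m
0.0529305 kg/m ÷ 6.47989×10⁻⁵ kg/grain × 0.001 m/mm = 0.816843 grain/mm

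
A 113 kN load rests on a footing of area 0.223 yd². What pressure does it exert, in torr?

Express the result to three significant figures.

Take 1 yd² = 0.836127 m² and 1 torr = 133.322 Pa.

4550 torr

113 kN × 1000 → 113000 N
0.223 yd² × 0.836127 → 0.186456 m²
P = F / A = 113000 N / 0.186456 m² = 606041 Pa
606041 Pa ÷ (133.322 Pa/torr) = 4545.69 torr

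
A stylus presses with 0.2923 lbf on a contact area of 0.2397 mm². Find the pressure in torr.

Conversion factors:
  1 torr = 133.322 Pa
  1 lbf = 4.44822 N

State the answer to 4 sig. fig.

0.2923 lbf × 4.44822 → 1.30021 N
0.2397 mm² × 10⁻⁶ → 2.397×10⁻⁷ m²
P = F / A = 1.30021 N / 2.397×10⁻⁷ m² = 5.42432×10⁶ Pa
5.42432×10⁶ Pa ÷ (133.322 Pa/torr) = 40685.9 torr

4.069×10⁴ torr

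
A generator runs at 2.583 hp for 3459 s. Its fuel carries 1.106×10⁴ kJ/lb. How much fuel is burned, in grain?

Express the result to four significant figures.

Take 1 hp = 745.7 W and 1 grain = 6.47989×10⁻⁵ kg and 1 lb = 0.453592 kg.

4217 grain

2.583 hp → 1926.14 W
E = P × t = 1926.14 × 3459 = 6.66252×10⁶ J
1.106×10⁴ kJ/lb → 2.43831×10⁷ J/kg
m = E / e_s = 6.66252×10⁶ / 2.43831×10⁷ = 0.273243 kg
In grain: 0.273243 / 6.47989×10⁻⁵ = 4216.78 grain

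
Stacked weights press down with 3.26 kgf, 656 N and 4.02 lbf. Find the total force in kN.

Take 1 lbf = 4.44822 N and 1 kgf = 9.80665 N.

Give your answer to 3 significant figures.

0.706 kN

3.26 kgf × 9.80665 → 31.9697 N
656 N (already N)
4.02 lbf × 4.44822 → 17.8818 N
Total: 31.9697 + 656 + 17.8818 = 705.852 N
In kN: 705.852 / 1000 = 0.705852 kN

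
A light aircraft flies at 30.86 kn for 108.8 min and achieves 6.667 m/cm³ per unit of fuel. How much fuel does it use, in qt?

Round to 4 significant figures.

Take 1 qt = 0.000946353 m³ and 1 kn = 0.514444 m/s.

30.86 kn → 15.8757 m/s
108.8 min → 6528 s
d = v × t = 15.8757 × 6528 = 103637 m
6.667 m/cm³ → 6.667×10⁶ m/m³
V = d / (distance per unit fuel) = 103637 / 6.667×10⁶ = 0.0155448 m³
In qt: 0.0155448 / 0.000946353 = 16.426 qt

16.43 qt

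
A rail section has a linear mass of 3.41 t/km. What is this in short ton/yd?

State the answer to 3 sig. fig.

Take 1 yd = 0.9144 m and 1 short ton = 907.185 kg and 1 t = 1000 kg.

0.00344 short ton/yd

3.41 t/km × 1000 kg/t ÷ 1000 m/km = 3.41 kg/m
3.41 kg/m ÷ 907.185 kg/short ton × 0.9144 m/yd = 0.00343712 short ton/yd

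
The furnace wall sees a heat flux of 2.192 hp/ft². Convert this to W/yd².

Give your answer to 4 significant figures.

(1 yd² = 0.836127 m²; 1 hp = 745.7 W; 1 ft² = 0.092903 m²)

1.471×10⁴ W/yd²

2.192 hp/ft² × 745.7 W/hp ÷ 0.092903 m²/ft² = 17594.4 W/m²
17594.4 W/m² × 0.836127 m²/yd² = 14711.2 W/yd²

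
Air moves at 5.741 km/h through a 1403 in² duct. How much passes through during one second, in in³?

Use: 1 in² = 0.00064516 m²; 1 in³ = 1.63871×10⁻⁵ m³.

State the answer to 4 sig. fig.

8.809×10⁴ in³

5.741 km/h × (1/3.6) → 1.59472 m/s
1403 in² × 0.00064516 → 0.905159 m²
V = v × A × t = 1.59472 m/s × 0.905159 m² × 1 s = 1.44348 m³
1.44348 m³ ÷ (1.63871×10⁻⁵ m³/in³) = 88086.4 in³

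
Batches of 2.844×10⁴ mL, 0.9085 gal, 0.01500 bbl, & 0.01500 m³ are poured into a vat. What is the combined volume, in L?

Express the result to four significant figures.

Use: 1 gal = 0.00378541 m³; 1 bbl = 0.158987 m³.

2.844×10⁴ mL × 10⁻⁶ = 0.02844 m³
0.9085 gal × 0.00378541 = 0.00343904 m³
0.01500 bbl × 0.158987 = 0.0023848 m³
0.01500 m³ (already m³)
Total: 0.02844 + 0.00343904 + 0.0023848 + 0.015 = 0.0492638 m³
In L: 0.0492638 / 0.001 = 49.2638 L

49.26 L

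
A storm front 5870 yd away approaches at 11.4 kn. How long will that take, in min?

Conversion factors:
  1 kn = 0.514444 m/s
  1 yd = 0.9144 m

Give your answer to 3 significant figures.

15.3 min

5870 yd × 0.9144 → 5367.53 m
11.4 kn × 0.514444 → 5.86466 m/s
t = d / v = 5367.53 m / 5.86466 m/s = 915.233 s
915.233 s ÷ (60 s/min) = 15.2539 min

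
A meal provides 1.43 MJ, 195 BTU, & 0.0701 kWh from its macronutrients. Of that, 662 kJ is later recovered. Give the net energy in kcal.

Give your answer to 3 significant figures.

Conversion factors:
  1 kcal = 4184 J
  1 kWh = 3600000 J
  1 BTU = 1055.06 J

1.43 MJ × 1000000 → 1.43×10⁶ J
195 BTU × 1055.06 → 205737 J
0.0701 kWh × 3600000 → 252360 J
662 kJ × 1000 → 662000 J
Result: 1.43×10⁶ + 205737 + 252360 − 662000 = 1.2261×10⁶ J
In kcal: 1.2261×10⁶ / 4184 = 293.045 kcal

293 kcal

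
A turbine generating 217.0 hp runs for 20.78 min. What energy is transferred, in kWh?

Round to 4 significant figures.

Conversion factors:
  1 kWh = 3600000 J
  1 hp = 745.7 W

56.04 kWh

217.0 hp × 745.7 → 161817 W
20.78 min × 60 → 1246.8 s
E = P × t = 161817 W × 1246.8 s = 2.01753×10⁸ J
2.01753×10⁸ J ÷ (3600000 J/kWh) = 56.0425 kWh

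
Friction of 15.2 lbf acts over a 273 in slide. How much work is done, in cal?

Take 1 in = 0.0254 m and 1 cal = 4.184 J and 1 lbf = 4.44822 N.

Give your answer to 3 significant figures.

15.2 lbf × 4.44822 = 67.6129 N
273 in × 0.0254 = 6.9342 m
W = F × d = 67.6129 N × 6.9342 m = 468.841 J
468.841 J ÷ (4.184 J/cal) = 112.056 cal

112 cal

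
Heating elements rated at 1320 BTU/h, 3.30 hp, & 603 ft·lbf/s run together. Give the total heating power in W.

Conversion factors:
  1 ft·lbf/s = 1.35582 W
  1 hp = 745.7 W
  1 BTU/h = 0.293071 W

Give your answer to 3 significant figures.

3670 W

1320 BTU/h × 0.293071 = 386.854 W
3.30 hp × 745.7 = 2460.81 W
603 ft·lbf/s × 1.35582 = 817.559 W
Combined: 386.854 + 2460.81 + 817.559 = 3665.22 W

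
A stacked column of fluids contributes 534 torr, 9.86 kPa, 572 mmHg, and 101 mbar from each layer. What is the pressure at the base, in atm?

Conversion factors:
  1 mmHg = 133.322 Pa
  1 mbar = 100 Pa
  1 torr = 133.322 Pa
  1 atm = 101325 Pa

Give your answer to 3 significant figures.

1.65 atm

534 torr × 133.322 → 71193.9 Pa
9.86 kPa × 1000 → 9860 Pa
572 mmHg × 133.322 → 76260.2 Pa
101 mbar × 100 → 10100 Pa
Sum: 71193.9 + 9860 + 76260.2 + 10100 = 167414 Pa
In atm: 167414 / 101325 = 1.65225 atm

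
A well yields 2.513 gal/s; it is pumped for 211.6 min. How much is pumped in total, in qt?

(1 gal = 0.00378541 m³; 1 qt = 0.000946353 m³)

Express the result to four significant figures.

1.276×10⁵ qt

2.513 gal/s → 0.00951274 m³/s
211.6 min → 12696 s
V = Q × t = 0.00951274 × 12696 = 120.774 m³
In qt: 120.774 / 0.000946353 = 127620 qt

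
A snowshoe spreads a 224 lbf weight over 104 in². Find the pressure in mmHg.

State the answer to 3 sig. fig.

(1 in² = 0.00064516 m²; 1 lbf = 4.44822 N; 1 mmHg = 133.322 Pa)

111 mmHg

224 lbf × 4.44822 = 996.401 N
104 in² × 0.00064516 = 0.0670966 m²
P = F / A = 996.401 N / 0.0670966 m² = 14850.2 Pa
14850.2 Pa ÷ (133.322 Pa/mmHg) = 111.386 mmHg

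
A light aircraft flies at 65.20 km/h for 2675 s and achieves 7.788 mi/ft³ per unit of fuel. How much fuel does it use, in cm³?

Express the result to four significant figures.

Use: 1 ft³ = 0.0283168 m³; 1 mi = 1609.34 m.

1.095×10⁵ cm³

65.20 km/h → 18.1111 m/s
d = v × t = 18.1111 × 2675 = 48447.2 m
7.788 mi/ft³ → 442619 m/m³
V = d / (distance per unit fuel) = 48447.2 / 442619 = 0.109456 m³
In cm³: 0.109456 / 10⁻⁶ = 109456 cm³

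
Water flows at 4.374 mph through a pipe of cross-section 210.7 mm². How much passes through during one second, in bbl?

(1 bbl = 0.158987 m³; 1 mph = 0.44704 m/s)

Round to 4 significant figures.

0.002591 bbl

4.374 mph × 0.44704 → 1.95535 m/s
210.7 mm² × 10⁻⁶ → 2.107×10⁻⁴ m²
V = v × A × t = 1.95535 m/s × 2.107×10⁻⁴ m² × 1 s = 4.11992×10⁻⁴ m³
4.11992×10⁻⁴ m³ ÷ (0.158987 m³/bbl) = 0.00259136 bbl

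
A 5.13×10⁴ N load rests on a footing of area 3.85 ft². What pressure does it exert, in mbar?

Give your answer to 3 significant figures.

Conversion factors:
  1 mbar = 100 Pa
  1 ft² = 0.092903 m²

1430 mbar

3.85 ft² × 0.092903 → 0.357677 m²
P = F / A = 51300 N / 0.357677 m² = 143425 Pa
143425 Pa ÷ (100 Pa/mbar) = 1434.25 mbar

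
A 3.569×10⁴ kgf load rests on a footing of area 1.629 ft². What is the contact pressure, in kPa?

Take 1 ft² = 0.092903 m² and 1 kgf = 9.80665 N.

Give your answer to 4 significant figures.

2313 kPa

3.569×10⁴ kgf × 9.80665 → 349999 N
1.629 ft² × 0.092903 → 0.151339 m²
P = F / A = 349999 N / 0.151339 m² = 2.31268×10⁶ Pa
2.31268×10⁶ Pa ÷ (1000 Pa/kPa) = 2312.68 kPa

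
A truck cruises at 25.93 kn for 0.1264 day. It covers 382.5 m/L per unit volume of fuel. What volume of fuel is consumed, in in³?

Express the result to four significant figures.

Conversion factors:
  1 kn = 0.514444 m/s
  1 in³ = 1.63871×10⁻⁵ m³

2.324×10⁴ in³

25.93 kn → 13.3395 m/s
0.1264 day → 10921 s
d = v × t = 13.3395 × 10921 = 145681 m
382.5 m/L → 382500 m/m³
V = d / (distance per unit fuel) = 145681 / 382500 = 0.380865 m³
In in³: 0.380865 / 1.63871×10⁻⁵ = 23241.8 in³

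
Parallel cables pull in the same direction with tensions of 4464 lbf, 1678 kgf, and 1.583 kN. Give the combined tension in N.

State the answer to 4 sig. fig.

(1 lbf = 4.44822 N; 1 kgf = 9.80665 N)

3.790×10⁴ N

4464 lbf × 4.44822 = 19856.9 N
1678 kgf × 9.80665 = 16455.6 N
1.583 kN × 1000 = 1583 N
Total: 19856.9 + 16455.6 + 1583 = 37895.5 N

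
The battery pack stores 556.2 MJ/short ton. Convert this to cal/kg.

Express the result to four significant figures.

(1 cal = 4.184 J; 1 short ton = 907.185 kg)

556.2 MJ/short ton × 1000000 J/MJ ÷ 907.185 kg/short ton = 613105 J/kg
613105 J/kg ÷ 4.184 J/cal = 146536 cal/kg

1.465×10⁵ cal/kg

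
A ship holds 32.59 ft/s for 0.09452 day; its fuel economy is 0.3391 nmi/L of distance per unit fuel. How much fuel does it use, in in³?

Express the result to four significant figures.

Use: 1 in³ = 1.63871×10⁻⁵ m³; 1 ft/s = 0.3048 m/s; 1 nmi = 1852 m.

7883 in³

32.59 ft/s → 9.93343 m/s
0.09452 day → 8166.53 s
d = v × t = 9.93343 × 8166.53 = 81121.7 m
0.3391 nmi/L → 628013 m/m³
V = d / (distance per unit fuel) = 81121.7 / 628013 = 0.129172 m³
In in³: 0.129172 / 1.63871×10⁻⁵ = 7882.54 in³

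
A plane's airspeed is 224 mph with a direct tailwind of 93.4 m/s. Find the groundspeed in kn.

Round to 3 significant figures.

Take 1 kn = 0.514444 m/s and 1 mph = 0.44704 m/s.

224 mph × 0.44704 → 100.137 m/s
93.4 m/s (already m/s)
Combined: 100.137 + 93.4 = 193.537 m/s
In kn: 193.537 / 0.514444 = 376.206 kn

376 kn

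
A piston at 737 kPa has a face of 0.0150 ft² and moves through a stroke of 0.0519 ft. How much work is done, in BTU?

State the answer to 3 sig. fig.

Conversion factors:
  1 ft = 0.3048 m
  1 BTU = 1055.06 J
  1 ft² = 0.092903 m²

737 kPa → 737000 Pa
0.0150 ft² → 0.00139354 m²
F = P × A = 737000 × 0.00139354 = 1027.04 N
0.0519 ft → 0.0158191 m
W = F × d = 1027.04 × 0.0158191 = 16.2468 J
In BTU: 16.2468 / 1055.06 = 0.0153989 BTU

0.0154 BTU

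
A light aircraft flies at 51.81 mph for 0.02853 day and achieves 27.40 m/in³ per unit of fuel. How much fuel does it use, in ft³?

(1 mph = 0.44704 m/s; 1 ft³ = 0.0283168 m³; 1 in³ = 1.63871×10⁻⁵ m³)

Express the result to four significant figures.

1.206 ft³

51.81 mph → 23.1611 m/s
0.02853 day → 2464.99 s
d = v × t = 23.1611 × 2464.99 = 57091.9 m
27.40 m/in³ → 1.67205×10⁶ m/m³
V = d / (distance per unit fuel) = 57091.9 / 1.67205×10⁶ = 0.0341449 m³
In ft³: 0.0341449 / 0.0283168 = 1.20582 ft³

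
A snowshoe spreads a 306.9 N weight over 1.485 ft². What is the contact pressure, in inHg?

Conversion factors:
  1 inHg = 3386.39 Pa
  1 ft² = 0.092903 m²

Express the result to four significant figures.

0.6569 inHg

1.485 ft² × 0.092903 → 0.137961 m²
P = F / A = 306.9 N / 0.137961 m² = 2224.54 Pa
2224.54 Pa ÷ (3386.39 Pa/inHg) = 0.656906 inHg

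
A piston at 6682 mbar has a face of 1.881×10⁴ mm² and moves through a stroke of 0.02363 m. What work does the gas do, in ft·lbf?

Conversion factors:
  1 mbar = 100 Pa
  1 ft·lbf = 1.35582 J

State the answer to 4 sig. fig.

219.1 ft·lbf

6682 mbar → 668200 Pa
1.881×10⁴ mm² → 0.01881 m²
F = P × A = 668200 × 0.01881 = 12568.8 N
W = F × d = 12568.8 × 0.02363 = 297.001 J
In ft·lbf: 297.001 / 1.35582 = 219.056 ft·lbf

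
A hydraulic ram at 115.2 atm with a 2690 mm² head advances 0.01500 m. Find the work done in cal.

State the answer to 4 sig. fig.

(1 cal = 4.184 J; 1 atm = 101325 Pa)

112.6 cal

115.2 atm → 1.16726×10⁷ Pa
2690 mm² → 0.00269 m²
F = P × A = 1.16726×10⁷ × 0.00269 = 31399.3 N
W = F × d = 31399.3 × 0.015 = 470.989 J
In cal: 470.989 / 4.184 = 112.569 cal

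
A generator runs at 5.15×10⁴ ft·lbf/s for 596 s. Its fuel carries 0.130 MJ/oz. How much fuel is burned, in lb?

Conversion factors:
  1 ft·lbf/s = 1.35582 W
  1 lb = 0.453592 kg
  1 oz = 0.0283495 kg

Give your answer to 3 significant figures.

20.0 lb

5.15×10⁴ ft·lbf/s → 69824.7 W
E = P × t = 69824.7 × 596 = 4.16155×10⁷ J
0.130 MJ/oz → 4.58562×10⁶ J/kg
m = E / e_s = 4.16155×10⁷ / 4.58562×10⁶ = 9.07522 kg
In lb: 9.07522 / 0.453592 = 20.0075 lb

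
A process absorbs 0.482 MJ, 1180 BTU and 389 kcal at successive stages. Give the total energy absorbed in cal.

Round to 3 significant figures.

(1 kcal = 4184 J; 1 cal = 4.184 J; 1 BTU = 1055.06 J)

0.482 MJ × 1000000 → 482000 J
1180 BTU × 1055.06 → 1.24497×10⁶ J
389 kcal × 4184 → 1.62758×10⁶ J
Sum: 482000 + 1.24497×10⁶ + 1.62758×10⁶ = 3.35455×10⁶ J
In cal: 3.35455×10⁶ / 4.184 = 801757 cal

8.02×10⁵ cal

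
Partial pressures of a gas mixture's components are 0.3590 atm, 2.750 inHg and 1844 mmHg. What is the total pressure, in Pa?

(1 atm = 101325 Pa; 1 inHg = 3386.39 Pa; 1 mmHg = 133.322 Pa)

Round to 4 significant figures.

0.3590 atm × 101325 = 36375.7 Pa
2.750 inHg × 3386.39 = 9312.57 Pa
1844 mmHg × 133.322 = 245846 Pa
Sum: 36375.7 + 9312.57 + 245846 = 291534 Pa

2.915×10⁵ Pa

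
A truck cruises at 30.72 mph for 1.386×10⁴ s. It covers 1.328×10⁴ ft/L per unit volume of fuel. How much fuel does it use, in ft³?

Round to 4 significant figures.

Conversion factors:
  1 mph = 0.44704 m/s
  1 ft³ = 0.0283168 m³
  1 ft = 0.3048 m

30.72 mph → 13.7331 m/s
d = v × t = 13.7331 × 13860 = 190341 m
1.328×10⁴ ft/L → 4.04774×10⁶ m/m³
V = d / (distance per unit fuel) = 190341 / 4.04774×10⁶ = 0.047024 m³
In ft³: 0.047024 / 0.0283168 = 1.66064 ft³

1.661 ft³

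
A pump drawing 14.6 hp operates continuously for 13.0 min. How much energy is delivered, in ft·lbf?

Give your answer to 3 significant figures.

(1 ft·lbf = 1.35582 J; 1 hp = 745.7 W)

14.6 hp × 745.7 → 10887.2 W
13.0 min × 60 → 780 s
E = P × t = 10887.2 W × 780 s = 8.49202×10⁶ J
8.49202×10⁶ J ÷ (1.35582 J/ft·lbf) = 6.26338×10⁶ ft·lbf

6.26×10⁶ ft·lbf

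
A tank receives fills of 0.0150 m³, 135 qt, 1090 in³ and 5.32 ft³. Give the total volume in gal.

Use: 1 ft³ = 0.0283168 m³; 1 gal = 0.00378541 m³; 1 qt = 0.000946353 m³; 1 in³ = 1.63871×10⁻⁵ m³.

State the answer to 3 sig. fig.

0.0150 m³ (already m³)
135 qt × 0.000946353 → 0.127758 m³
1090 in³ × 1.63871×10⁻⁵ → 0.0178619 m³
5.32 ft³ × 0.0283168 → 0.150645 m³
Total: 0.015 + 0.127758 + 0.0178619 + 0.150645 = 0.311265 m³
In gal: 0.311265 / 0.00378541 = 82.2276 gal

82.2 gal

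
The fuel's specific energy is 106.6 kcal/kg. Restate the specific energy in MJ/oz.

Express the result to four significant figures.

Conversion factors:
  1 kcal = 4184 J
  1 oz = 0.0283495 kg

106.6 kcal/kg × 4184 J/kcal = 446014 J/kg
446014 J/kg ÷ 1000000 J/MJ × 0.0283495 kg/oz = 0.0126443 MJ/oz

0.01264 MJ/oz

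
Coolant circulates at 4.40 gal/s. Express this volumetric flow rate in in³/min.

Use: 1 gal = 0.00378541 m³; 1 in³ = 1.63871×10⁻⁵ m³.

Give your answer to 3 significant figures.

6.10×10⁴ in³/min

4.40 gal/s × 0.00378541 m³/gal = 0.0166558 m³/s
0.0166558 m³/s ÷ 1.63871×10⁻⁵ m³/in³ × 60 s/min = 60983.8 in³/min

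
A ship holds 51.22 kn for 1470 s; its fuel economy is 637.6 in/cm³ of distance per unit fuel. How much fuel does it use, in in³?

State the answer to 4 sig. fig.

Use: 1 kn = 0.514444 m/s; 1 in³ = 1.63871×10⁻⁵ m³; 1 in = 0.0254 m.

146.0 in³

51.22 kn → 26.3498 m/s
d = v × t = 26.3498 × 1470 = 38734.2 m
637.6 in/cm³ → 1.6195×10⁷ m/m³
V = d / (distance per unit fuel) = 38734.2 / 1.6195×10⁷ = 0.00239174 m³
In in³: 0.00239174 / 1.63871×10⁻⁵ = 145.953 in³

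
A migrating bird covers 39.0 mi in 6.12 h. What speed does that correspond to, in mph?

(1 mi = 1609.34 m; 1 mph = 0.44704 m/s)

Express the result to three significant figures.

6.37 mph

39.0 mi × 1609.34 = 62764.3 m
6.12 h × 3600 = 22032 s
v = d / t = 62764.3 m / 22032 s = 2.84878 m/s
2.84878 m/s ÷ (0.44704 m/s/mph) = 6.37254 mph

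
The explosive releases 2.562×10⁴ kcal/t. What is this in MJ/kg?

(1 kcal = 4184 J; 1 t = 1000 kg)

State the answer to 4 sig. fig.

0.1072 MJ/kg

2.562×10⁴ kcal/t × 4184 J/kcal ÷ 1000 kg/t = 107194 J/kg
107194 J/kg ÷ 1000000 J/MJ = 0.107194 MJ/kg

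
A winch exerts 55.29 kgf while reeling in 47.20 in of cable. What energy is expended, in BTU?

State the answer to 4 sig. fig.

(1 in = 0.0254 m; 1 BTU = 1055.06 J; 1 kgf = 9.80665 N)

0.6161 BTU

55.29 kgf × 9.80665 = 542.21 N
47.20 in × 0.0254 = 1.19888 m
W = F × d = 542.21 N × 1.19888 m = 650.045 J
650.045 J ÷ (1055.06 J/BTU) = 0.616121 BTU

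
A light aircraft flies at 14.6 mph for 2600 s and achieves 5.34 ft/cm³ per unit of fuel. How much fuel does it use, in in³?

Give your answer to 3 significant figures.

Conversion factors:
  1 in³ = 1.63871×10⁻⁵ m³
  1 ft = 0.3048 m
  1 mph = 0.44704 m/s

14.6 mph → 6.52678 m/s
d = v × t = 6.52678 × 2600 = 16969.6 m
5.34 ft/cm³ → 1.62763×10⁶ m/m³
V = d / (distance per unit fuel) = 16969.6 / 1.62763×10⁶ = 0.010426 m³
In in³: 0.010426 / 1.63871×10⁻⁵ = 636.232 in³

636 in³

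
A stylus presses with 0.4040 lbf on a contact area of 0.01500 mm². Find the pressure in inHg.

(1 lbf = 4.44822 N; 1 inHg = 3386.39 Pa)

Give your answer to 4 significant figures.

3.538×10⁴ inHg

0.4040 lbf × 4.44822 = 1.79708 N
0.01500 mm² × 10⁻⁶ = 1.5×10⁻⁸ m²
P = F / A = 1.79708 N / 1.5×10⁻⁸ m² = 1.19805×10⁸ Pa
1.19805×10⁸ Pa ÷ (3386.39 Pa/inHg) = 35378.4 inHg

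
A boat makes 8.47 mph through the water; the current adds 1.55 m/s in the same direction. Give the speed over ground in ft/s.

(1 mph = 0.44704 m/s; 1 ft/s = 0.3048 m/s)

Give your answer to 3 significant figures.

8.47 mph × 0.44704 = 3.78643 m/s
1.55 m/s (already m/s)
Sum: 3.78643 + 1.55 = 5.33643 m/s
In ft/s: 5.33643 / 0.3048 = 17.508 ft/s

17.5 ft/s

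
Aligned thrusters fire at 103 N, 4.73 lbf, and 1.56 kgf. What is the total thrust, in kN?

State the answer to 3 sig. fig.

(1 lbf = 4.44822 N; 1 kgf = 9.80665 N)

0.139 kN

103 N (already N)
4.73 lbf × 4.44822 = 21.0401 N
1.56 kgf × 9.80665 = 15.2984 N
Sum: 103 + 21.0401 + 15.2984 = 139.338 N
In kN: 139.338 / 1000 = 0.139338 kN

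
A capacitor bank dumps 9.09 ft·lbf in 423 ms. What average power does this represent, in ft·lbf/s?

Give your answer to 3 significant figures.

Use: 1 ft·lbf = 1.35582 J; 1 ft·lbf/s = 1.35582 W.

21.5 ft·lbf/s

9.09 ft·lbf × 1.35582 = 12.3244 J
423 ms × 0.001 = 0.423 s
P = E / t = 12.3244 J / 0.423 s = 29.1357 W
29.1357 W ÷ (1.35582 W/ft·lbf/s) = 21.4894 ft·lbf/s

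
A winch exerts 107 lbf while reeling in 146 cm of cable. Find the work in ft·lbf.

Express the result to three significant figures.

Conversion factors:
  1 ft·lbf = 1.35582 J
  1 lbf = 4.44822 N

513 ft·lbf

107 lbf × 4.44822 → 475.96 N
146 cm × 0.01 → 1.46 m
W = F × d = 475.96 N × 1.46 m = 694.902 J
694.902 J ÷ (1.35582 J/ft·lbf) = 512.533 ft·lbf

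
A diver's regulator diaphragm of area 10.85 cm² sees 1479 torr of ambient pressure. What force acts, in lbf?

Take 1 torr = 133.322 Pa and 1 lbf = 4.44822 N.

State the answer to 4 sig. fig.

48.10 lbf

1479 torr × 133.322 → 197183 Pa
10.85 cm² × 0.0001 → 0.001085 m²
F = P × A = 197183 Pa × 0.001085 m² = 213.944 N
213.944 N ÷ (4.44822 N/lbf) = 48.0965 lbf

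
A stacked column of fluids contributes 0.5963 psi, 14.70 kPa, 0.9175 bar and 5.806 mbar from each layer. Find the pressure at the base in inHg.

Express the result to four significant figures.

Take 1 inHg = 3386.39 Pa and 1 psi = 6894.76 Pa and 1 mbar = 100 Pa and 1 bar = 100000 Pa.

32.82 inHg

0.5963 psi × 6894.76 → 4111.35 Pa
14.70 kPa × 1000 → 14700 Pa
0.9175 bar × 100000 → 91750 Pa
5.806 mbar × 100 → 580.6 Pa
Sum: 4111.35 + 14700 + 91750 + 580.6 = 111142 Pa
In inHg: 111142 / 3386.39 = 32.8202 inHg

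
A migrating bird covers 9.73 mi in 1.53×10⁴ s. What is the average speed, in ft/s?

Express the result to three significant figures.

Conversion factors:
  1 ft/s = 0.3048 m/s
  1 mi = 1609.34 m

9.73 mi × 1609.34 = 15658.9 m
v = d / t = 15658.9 m / 15300 s = 1.02346 m/s
1.02346 m/s ÷ (0.3048 m/s/ft/s) = 3.35781 ft/s

3.36 ft/s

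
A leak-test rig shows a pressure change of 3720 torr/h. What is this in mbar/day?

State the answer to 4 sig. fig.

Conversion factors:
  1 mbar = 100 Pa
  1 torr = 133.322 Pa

1.190×10⁵ mbar/day

3720 torr/h × 133.322 Pa/torr ÷ 3600 s/h = 137.766 Pa/s
137.766 Pa/s ÷ 100 Pa/mbar × 86400 s/day = 119030 mbar/day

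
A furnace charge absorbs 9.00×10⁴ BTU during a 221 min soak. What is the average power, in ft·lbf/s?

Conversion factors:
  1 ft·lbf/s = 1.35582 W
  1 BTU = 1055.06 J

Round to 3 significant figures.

5280 ft·lbf/s

9.00×10⁴ BTU × 1055.06 = 9.49554×10⁷ J
221 min × 60 = 13260 s
P = E / t = 9.49554×10⁷ J / 13260 s = 7161.04 W
7161.04 W ÷ (1.35582 W/ft·lbf/s) = 5281.7 ft·lbf/s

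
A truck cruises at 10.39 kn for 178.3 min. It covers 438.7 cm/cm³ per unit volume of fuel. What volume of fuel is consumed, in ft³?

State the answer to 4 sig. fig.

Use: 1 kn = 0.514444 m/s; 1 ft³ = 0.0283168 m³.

10.39 kn → 5.34507 m/s
178.3 min → 10698 s
d = v × t = 5.34507 × 10698 = 57181.6 m
438.7 cm/cm³ → 4.387×10⁶ m/m³
V = d / (distance per unit fuel) = 57181.6 / 4.387×10⁶ = 0.0130343 m³
In ft³: 0.0130343 / 0.0283168 = 0.460303 ft³

0.4603 ft³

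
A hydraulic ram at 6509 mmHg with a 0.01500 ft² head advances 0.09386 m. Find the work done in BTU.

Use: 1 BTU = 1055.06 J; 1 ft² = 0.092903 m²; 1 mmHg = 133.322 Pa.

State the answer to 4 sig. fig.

6509 mmHg → 867793 Pa
0.01500 ft² → 0.00139354 m²
F = P × A = 867793 × 0.00139354 = 1209.3 N
W = F × d = 1209.3 × 0.09386 = 113.505 J
In BTU: 113.505 / 1055.06 = 0.107582 BTU

0.1076 BTU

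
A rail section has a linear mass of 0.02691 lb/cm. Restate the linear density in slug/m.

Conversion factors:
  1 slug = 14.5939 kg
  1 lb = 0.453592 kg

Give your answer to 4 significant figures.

0.02691 lb/cm × 0.453592 kg/lb ÷ 0.01 m/cm = 1.22062 kg/m
1.22062 kg/m ÷ 14.5939 kg/slug = 0.0836391 slug/m

0.08364 slug/m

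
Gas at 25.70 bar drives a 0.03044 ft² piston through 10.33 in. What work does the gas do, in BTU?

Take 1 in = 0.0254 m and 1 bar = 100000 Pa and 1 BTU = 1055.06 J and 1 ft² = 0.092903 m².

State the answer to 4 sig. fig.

1.807 BTU

25.70 bar → 2.57×10⁶ Pa
0.03044 ft² → 0.00282797 m²
F = P × A = 2.57×10⁶ × 0.00282797 = 7267.88 N
10.33 in → 0.262382 m
W = F × d = 7267.88 × 0.262382 = 1906.96 J
In BTU: 1906.96 / 1055.06 = 1.80744 BTU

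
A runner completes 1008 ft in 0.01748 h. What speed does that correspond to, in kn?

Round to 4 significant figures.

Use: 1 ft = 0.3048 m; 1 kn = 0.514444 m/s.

1008 ft × 0.3048 → 307.238 m
0.01748 h × 3600 → 62.928 s
v = d / t = 307.238 m / 62.928 s = 4.88237 m/s
4.88237 m/s ÷ (0.514444 m/s/kn) = 9.49058 kn

9.491 kn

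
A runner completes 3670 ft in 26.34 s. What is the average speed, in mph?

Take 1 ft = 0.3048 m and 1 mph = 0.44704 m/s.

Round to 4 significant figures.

95.00 mph

3670 ft × 0.3048 = 1118.62 m
v = d / t = 1118.62 m / 26.34 s = 42.4685 m/s
42.4685 m/s ÷ (0.44704 m/s/mph) = 94.9993 mph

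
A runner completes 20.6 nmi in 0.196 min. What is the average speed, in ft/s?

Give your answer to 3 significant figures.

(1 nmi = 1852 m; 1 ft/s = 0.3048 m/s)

20.6 nmi × 1852 = 38151.2 m
0.196 min × 60 = 11.76 s
v = d / t = 38151.2 m / 11.76 s = 3244.15 m/s
3244.15 m/s ÷ (0.3048 m/s/ft/s) = 10643.5 ft/s

1.06×10⁴ ft/s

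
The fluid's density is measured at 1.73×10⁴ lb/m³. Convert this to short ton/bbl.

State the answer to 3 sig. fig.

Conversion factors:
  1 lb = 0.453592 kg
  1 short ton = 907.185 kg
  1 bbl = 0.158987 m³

1.38 short ton/bbl

1.73×10⁴ lb/m³ × 0.453592 kg/lb = 7847.14 kg/m³
7847.14 kg/m³ ÷ 907.185 kg/short ton × 0.158987 m³/bbl = 1.37524 short ton/bbl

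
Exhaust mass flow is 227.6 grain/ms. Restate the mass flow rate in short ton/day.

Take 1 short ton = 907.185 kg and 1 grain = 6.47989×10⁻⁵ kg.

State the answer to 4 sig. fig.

227.6 grain/ms × 6.47989×10⁻⁵ kg/grain ÷ 0.001 s/ms = 14.7482 kg/s
14.7482 kg/s ÷ 907.185 kg/short ton × 86400 s/day = 1404.61 short ton/day

1405 short ton/day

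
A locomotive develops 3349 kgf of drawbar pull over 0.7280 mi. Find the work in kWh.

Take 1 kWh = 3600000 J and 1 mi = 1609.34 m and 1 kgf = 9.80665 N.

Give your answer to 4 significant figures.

3349 kgf × 9.80665 = 32842.5 N
0.7280 mi × 1609.34 = 1171.6 m
W = F × d = 32842.5 N × 1171.6 m = 3.84783×10⁷ J
3.84783×10⁷ J ÷ (3600000 J/kWh) = 10.6884 kWh

10.69 kWh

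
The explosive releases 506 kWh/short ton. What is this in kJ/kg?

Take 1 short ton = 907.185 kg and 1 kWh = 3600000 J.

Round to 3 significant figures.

506 kWh/short ton × 3600000 J/kWh ÷ 907.185 kg/short ton = 2.00797×10⁶ J/kg
2.00797×10⁶ J/kg ÷ 1000 J/kJ = 2007.97 kJ/kg

2010 kJ/kg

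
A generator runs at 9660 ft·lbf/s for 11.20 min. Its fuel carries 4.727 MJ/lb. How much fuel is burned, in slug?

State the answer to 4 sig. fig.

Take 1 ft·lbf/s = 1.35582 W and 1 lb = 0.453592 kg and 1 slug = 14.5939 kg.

0.05787 slug

9660 ft·lbf/s → 13097.2 W
11.20 min → 672 s
E = P × t = 13097.2 × 672 = 8.80132×10⁶ J
4.727 MJ/lb → 1.04213×10⁷ J/kg
m = E / e_s = 8.80132×10⁶ / 1.04213×10⁷ = 0.844551 kg
In slug: 0.844551 / 14.5939 = 0.0578701 slug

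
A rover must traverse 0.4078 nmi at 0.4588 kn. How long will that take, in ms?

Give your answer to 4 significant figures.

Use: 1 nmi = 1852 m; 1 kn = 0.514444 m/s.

0.4078 nmi × 1852 = 755.246 m
0.4588 kn × 0.514444 = 0.236027 m/s
t = d / v = 755.246 m / 0.236027 m/s = 3199.83 s
3199.83 s ÷ (0.001 s/ms) = 3.19983×10⁶ ms

3.200×10⁶ ms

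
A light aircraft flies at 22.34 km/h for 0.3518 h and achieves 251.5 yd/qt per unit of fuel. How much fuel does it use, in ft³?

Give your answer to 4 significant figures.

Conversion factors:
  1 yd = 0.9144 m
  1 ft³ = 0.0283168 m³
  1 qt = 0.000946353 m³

22.34 km/h → 6.20556 m/s
0.3518 h → 1266.48 s
d = v × t = 6.20556 × 1266.48 = 7859.22 m
251.5 yd/qt → 243008 m/m³
V = d / (distance per unit fuel) = 7859.22 / 243008 = 0.0323414 m³
In ft³: 0.0323414 / 0.0283168 = 1.14213 ft³

1.142 ft³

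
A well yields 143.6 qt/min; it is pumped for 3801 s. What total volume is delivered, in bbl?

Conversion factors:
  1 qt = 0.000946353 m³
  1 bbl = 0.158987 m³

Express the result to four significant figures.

54.15 bbl

143.6 qt/min → 0.00226494 m³/s
V = Q × t = 0.00226494 × 3801 = 8.60904 m³
In bbl: 8.60904 / 0.158987 = 54.1493 bbl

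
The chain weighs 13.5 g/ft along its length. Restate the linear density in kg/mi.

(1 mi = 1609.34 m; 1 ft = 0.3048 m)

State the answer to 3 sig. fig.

71.3 kg/mi

13.5 g/ft × 0.001 kg/g ÷ 0.3048 m/ft = 0.0442913 kg/m
0.0442913 kg/m × 1609.34 m/mi = 71.2798 kg/mi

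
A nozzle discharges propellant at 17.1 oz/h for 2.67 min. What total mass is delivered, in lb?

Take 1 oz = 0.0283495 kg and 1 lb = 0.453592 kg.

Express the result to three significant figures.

0.0476 lb

17.1 oz/h → 1.3466×10⁻⁴ kg/s
2.67 min → 160.2 s
m = ṁ × t = 1.3466×10⁻⁴ × 160.2 = 0.0215725 kg
In lb: 0.0215725 / 0.453592 = 0.0475593 lb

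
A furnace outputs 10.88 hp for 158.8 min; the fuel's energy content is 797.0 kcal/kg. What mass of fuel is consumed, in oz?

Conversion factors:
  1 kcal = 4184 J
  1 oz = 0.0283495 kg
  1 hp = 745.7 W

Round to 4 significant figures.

10.88 hp → 8113.22 W
158.8 min → 9528 s
E = P × t = 8113.22 × 9528 = 7.73028×10⁷ J
797.0 kcal/kg → 3.33465×10⁶ J/kg
m = E / e_s = 7.73028×10⁷ / 3.33465×10⁶ = 23.1817 kg
In oz: 23.1817 / 0.0283495 = 817.711 oz

817.7 oz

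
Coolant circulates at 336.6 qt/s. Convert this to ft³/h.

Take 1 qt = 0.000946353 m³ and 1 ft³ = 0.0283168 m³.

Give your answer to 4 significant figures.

336.6 qt/s × 0.000946353 m³/qt = 0.318542 m³/s
0.318542 m³/s ÷ 0.0283168 m³/ft³ × 3600 s/h = 40497.2 ft³/h

4.050×10⁴ ft³/h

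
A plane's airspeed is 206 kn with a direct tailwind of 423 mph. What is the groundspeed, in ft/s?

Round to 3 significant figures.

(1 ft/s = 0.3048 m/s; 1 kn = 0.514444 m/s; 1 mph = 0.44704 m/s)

206 kn × 0.514444 = 105.975 m/s
423 mph × 0.44704 = 189.098 m/s
Total: 105.975 + 189.098 = 295.073 m/s
In ft/s: 295.073 / 0.3048 = 968.087 ft/s

968 ft/s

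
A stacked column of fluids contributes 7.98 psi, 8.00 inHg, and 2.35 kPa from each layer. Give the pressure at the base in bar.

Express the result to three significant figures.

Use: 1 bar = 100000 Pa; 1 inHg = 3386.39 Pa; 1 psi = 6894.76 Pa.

0.845 bar

7.98 psi × 6894.76 → 55020.2 Pa
8.00 inHg × 3386.39 → 27091.1 Pa
2.35 kPa × 1000 → 2350 Pa
Combined: 55020.2 + 27091.1 + 2350 = 84461.3 Pa
In bar: 84461.3 / 100000 = 0.844613 bar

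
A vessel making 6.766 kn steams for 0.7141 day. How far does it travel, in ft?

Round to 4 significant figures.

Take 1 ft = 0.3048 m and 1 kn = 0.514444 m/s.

6.766 kn × 0.514444 = 3.48073 m/s
0.7141 day × 86400 = 61698.2 s
d = v × t = 3.48073 m/s × 61698.2 s = 214755 m
214755 m ÷ (0.3048 m/ft) = 704577 ft

7.046×10⁵ ft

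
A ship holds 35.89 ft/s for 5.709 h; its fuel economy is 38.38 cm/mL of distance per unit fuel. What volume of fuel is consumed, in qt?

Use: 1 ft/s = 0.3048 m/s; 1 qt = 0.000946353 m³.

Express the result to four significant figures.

35.89 ft/s → 10.9393 m/s
5.709 h → 20552.4 s
d = v × t = 10.9393 × 20552.4 = 224829 m
38.38 cm/mL → 383800 m/m³
V = d / (distance per unit fuel) = 224829 / 383800 = 0.585797 m³
In qt: 0.585797 / 0.000946353 = 619.005 qt

619.0 qt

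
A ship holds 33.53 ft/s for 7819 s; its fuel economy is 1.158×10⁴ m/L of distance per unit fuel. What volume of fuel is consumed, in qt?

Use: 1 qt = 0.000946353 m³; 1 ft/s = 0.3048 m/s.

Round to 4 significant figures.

7.292 qt

33.53 ft/s → 10.2199 m/s
d = v × t = 10.2199 × 7819 = 79909.4 m
1.158×10⁴ m/L → 1.158×10⁷ m/m³
V = d / (distance per unit fuel) = 79909.4 / 1.158×10⁷ = 0.00690064 m³
In qt: 0.00690064 / 0.000946353 = 7.29182 qt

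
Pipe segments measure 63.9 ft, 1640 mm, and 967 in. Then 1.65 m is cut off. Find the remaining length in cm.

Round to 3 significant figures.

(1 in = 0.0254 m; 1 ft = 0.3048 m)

63.9 ft × 0.3048 = 19.4767 m
1640 mm × 0.001 = 1.64 m
967 in × 0.0254 = 24.5618 m
1.65 m (already m)
Sum: 19.4767 + 1.64 + 24.5618 − 1.65 = 44.0285 m
In cm: 44.0285 / 0.01 = 4402.85 cm

4400 cm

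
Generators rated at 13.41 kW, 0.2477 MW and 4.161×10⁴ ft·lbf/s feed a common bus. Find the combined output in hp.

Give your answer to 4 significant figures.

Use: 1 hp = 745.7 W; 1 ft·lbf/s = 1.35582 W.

13.41 kW × 1000 = 13410 W
0.2477 MW × 1000000 = 247700 W
4.161×10⁴ ft·lbf/s × 1.35582 = 56415.7 W
Sum: 13410 + 247700 + 56415.7 = 317526 W
In hp: 317526 / 745.7 = 425.809 hp

425.8 hp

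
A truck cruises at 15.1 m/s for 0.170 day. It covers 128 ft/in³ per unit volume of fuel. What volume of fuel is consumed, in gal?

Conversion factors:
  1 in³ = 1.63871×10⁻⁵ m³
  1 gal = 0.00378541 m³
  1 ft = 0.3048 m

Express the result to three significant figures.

24.6 gal

0.170 day → 14688 s
d = v × t = 15.1 × 14688 = 221789 m
128 ft/in³ → 2.3808×10⁶ m/m³
V = d / (distance per unit fuel) = 221789 / 2.3808×10⁶ = 0.0931573 m³
In gal: 0.0931573 / 0.00378541 = 24.6096 gal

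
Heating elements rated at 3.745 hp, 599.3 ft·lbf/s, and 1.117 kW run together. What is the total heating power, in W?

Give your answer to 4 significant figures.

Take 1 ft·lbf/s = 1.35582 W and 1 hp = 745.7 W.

4722 W

3.745 hp × 745.7 → 2792.65 W
599.3 ft·lbf/s × 1.35582 → 812.543 W
1.117 kW × 1000 → 1117 W
Sum: 2792.65 + 812.543 + 1117 = 4722.19 W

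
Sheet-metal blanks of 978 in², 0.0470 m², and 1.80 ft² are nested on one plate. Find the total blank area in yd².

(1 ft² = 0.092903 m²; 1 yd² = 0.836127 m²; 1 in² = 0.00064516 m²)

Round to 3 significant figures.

1.01 yd²

978 in² × 0.00064516 = 0.630966 m²
0.0470 m² (already m²)
1.80 ft² × 0.092903 = 0.167225 m²
Sum: 0.630966 + 0.047 + 0.167225 = 0.845191 m²
In yd²: 0.845191 / 0.836127 = 1.01084 yd²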